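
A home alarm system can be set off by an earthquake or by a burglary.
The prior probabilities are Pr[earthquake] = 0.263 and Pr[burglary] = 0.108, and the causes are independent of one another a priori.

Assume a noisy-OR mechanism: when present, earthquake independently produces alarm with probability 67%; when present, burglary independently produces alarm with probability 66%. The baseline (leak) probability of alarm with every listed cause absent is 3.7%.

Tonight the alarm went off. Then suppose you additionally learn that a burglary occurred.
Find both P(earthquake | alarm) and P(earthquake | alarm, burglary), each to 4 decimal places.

Under noisy-OR, P(alarm | causes) = 1 − (1−0.037)·∏(1−qᵢ) over the active causes.
P(alarm) = 0.037*0.737*0.892 + 0.67258*0.737*0.108 + 0.68221*0.263*0.892 + 0.891951*0.263*0.108 = 0.024324 + 0.053535 + 0.160044 + 0.025335 = 0.263238
Of this, 0.185379 comes from 0.160044 + 0.025335 (the earthquake=true cases).
P(earthquake | alarm) = 0.185379 / 0.263238 ≈ 0.7042

Now condition on the additional information:
For the numerator, keep only earthquake=true terms: 0.891951×0.263 = 0.234583
The normalizing constant is 0.67258×0.737 + 0.891951×0.263 = 0.730274
P(earthquake | alarm, burglary) = 0.234583/0.730274 ≈ 0.3212

P(earthquake | alarm) ≈ 0.7042; P(earthquake | alarm, burglary) ≈ 0.3212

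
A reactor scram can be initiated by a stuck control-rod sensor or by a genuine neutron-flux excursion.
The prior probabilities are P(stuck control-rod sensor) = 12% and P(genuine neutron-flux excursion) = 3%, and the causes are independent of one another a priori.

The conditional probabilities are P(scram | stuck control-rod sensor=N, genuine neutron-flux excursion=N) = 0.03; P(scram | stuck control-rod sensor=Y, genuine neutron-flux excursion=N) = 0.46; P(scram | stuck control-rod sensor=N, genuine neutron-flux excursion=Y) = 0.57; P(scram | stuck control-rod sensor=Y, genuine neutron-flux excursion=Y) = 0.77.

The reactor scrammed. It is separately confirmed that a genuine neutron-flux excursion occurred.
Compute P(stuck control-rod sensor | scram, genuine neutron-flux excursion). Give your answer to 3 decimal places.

P(scram | genuine neutron-flux excursion) = 0.57×0.88 + 0.77×0.12 = 0.501600 + 0.092400 = 0.594000
The stuck control-rod sensor-present share is 0.77×0.12 = 0.092400.
Hence the posterior is 0.092400/0.594000 ≈ 0.156.

P(stuck control-rod sensor | scram, genuine neutron-flux excursion) ≈ 0.156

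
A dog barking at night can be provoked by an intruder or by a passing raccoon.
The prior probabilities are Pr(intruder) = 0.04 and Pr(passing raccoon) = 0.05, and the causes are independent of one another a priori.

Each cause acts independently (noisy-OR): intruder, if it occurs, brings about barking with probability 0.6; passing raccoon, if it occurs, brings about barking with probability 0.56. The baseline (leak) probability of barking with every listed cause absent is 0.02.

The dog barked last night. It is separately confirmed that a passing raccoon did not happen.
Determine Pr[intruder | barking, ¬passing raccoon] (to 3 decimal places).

Under noisy-OR, P(barking | causes) = 1 − (1−0.02)·∏(1−qᵢ) over the active causes.
P(barking | ¬passing raccoon) = 0.02×0.96 + 0.608×0.04 = 0.019200 + 0.024320 = 0.043520
Restricting to configurations with intruder present: 0.608×0.04 = 0.024320.
Hence the posterior is 0.024320/0.043520 ≈ 0.559.

Pr[intruder | barking, ¬passing raccoon] ≈ 0.559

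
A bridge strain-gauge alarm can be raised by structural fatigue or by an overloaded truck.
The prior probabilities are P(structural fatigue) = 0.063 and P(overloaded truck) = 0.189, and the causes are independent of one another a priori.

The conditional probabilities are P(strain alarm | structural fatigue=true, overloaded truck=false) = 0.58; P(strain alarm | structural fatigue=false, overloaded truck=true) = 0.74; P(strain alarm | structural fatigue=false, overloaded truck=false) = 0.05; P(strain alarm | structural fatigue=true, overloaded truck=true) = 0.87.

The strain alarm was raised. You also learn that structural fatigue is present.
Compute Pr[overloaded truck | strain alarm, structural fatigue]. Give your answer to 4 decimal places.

For the numerator, keep only overloaded truck=true terms: 0.87*0.189 = 0.164430
Denominator P(strain alarm | structural fatigue): 0.58*0.811 + 0.87*0.189 = 0.634810
P(overloaded truck | strain alarm, structural fatigue) = 0.164430/0.634810 ≈ 0.2590

Pr[overloaded truck | strain alarm, structural fatigue] ≈ 0.2590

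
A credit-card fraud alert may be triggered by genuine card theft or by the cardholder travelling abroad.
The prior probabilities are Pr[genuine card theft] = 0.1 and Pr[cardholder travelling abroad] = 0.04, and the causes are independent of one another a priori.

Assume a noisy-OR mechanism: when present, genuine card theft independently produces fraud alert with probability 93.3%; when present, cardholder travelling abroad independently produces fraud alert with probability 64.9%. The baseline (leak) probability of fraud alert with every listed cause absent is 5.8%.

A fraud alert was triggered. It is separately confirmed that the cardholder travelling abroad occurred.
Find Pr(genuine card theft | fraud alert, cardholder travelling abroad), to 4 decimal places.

Pr(genuine card theft | fraud alert, cardholder travelling abroad) ≈ 0.1397

Under noisy-OR, P(fraud alert | causes) = 1 − (1−0.058)·∏(1−qᵢ) over the active causes.
For the numerator, keep only genuine card theft=true terms: 0.977847·0.1 = 0.097785
Denominator P(fraud alert | cardholder travelling abroad): 0.669358·0.9 + 0.977847·0.1 = 0.700207
P(genuine card theft | fraud alert, cardholder travelling abroad) = 0.097785/0.700207 ≈ 0.1397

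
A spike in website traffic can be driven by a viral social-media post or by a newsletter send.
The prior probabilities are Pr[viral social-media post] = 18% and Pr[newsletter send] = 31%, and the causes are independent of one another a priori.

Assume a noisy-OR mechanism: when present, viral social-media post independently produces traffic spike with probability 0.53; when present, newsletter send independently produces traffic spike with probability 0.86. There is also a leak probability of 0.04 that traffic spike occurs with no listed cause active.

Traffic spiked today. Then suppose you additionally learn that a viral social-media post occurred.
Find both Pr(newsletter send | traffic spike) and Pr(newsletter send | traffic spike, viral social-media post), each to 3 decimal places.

Pr(newsletter send | traffic spike) ≈ 0.750; Pr(newsletter send | traffic spike, viral social-media post) ≈ 0.434

Under noisy-OR, P(traffic spike | causes) = 1 − (1−0.04)·∏(1−qᵢ) over the active causes.
Sum P(traffic spike|·) weighted by the priors over the 4 (viral social-media post, newsletter send) configurations:
  P(traffic spike) = 0.04*0.82*0.69 + 0.8656*0.82*0.31 + 0.5488*0.18*0.69 + 0.936832*0.18*0.31
        = 0.022632 + 0.220036 + 0.068161 + 0.052275 = 0.363104
Configurations with newsletter send contribute 0.272311, so
  P(newsletter send | traffic spike) = 0.272311 / 0.363104 ≈ 0.750

Now also conditioning on viral social-media post=true:
By total probability over both values of newsletter send:
  P(traffic spike | viral social-media post) = 0.5488·0.69 + 0.936832·0.31
        = 0.378672 + 0.290418 = 0.669090
Keeping only the newsletter send-present terms gives 0.290418, so
  P(newsletter send | traffic spike, viral social-media post) = 0.290418 / 0.669090 ≈ 0.434
This is intercausal reasoning (explaining away): once viral social-media post accounts for the traffic spike, newsletter send becomes less likely.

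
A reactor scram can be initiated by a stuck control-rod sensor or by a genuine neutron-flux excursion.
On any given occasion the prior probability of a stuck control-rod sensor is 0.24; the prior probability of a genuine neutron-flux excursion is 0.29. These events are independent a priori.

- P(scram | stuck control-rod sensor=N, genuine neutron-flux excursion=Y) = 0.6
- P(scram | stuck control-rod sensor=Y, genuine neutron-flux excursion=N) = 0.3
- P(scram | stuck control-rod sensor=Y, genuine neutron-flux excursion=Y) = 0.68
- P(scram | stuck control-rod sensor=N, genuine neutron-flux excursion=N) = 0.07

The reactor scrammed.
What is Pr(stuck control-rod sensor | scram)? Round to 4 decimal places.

For the numerator, keep only stuck control-rod sensor=true terms: 0.051120 + 0.047328 = 0.098448
Normalizer over all consistent configurations: 0.07×0.76×0.71 + 0.6×0.76×0.29 + 0.3×0.24×0.71 + 0.68×0.24×0.29 = 0.268460
P(stuck control-rod sensor | scram) = 0.098448/0.268460 ≈ 0.3667

Pr(stuck control-rod sensor | scram) ≈ 0.3667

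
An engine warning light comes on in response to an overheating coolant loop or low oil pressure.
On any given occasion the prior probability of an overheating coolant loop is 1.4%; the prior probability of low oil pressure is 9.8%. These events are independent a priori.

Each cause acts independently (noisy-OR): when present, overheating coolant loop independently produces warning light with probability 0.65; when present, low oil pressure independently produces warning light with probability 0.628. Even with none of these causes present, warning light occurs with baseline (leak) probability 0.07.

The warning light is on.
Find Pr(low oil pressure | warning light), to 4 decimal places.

Under noisy-OR, P(warning light | causes) = 1 − (1−0.07)·∏(1−qᵢ) over the active causes.
P(warning light) = 0.07*0.986*0.902 + 0.65404*0.986*0.098 + 0.6745*0.014*0.902 + 0.878914*0.014*0.098 = 0.062256 + 0.063199 + 0.008518 + 0.001206 = 0.135179
The low oil pressure-present share is 0.063199 + 0.001206 = 0.064405.
P(low oil pressure | warning light) = 0.064405 / 0.135179 ≈ 0.4764

Pr(low oil pressure | warning light) ≈ 0.4764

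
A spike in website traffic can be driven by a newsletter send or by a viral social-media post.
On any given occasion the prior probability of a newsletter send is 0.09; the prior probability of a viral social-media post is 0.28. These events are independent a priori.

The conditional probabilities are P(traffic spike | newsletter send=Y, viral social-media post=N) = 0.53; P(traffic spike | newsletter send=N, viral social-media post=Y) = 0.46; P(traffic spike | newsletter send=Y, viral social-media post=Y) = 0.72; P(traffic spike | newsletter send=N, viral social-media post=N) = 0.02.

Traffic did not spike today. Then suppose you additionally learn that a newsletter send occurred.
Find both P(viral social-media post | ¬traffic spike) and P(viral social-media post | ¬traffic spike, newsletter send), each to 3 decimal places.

Sum P(¬traffic spike|·) weighted by the priors over the 4 (newsletter send, viral social-media post) configurations:
  P(¬traffic spike) = 0.98×0.91×0.72 + 0.54×0.91×0.28 + 0.47×0.09×0.72 + 0.28×0.09×0.28
        = 0.642096 + 0.137592 + 0.030456 + 0.007056 = 0.817200
Configurations with viral social-media post contribute 0.144648, so
  P(viral social-media post | ¬traffic spike) = 0.144648 / 0.817200 ≈ 0.177

Now condition on the additional information:
P(¬traffic spike | newsletter send) = 0.47·0.72 + 0.28·0.28 = 0.338400 + 0.078400 = 0.416800
Restricting to configurations with viral social-media post present: 0.28·0.28 = 0.078400.
Hence the posterior is 0.078400/0.416800 ≈ 0.188.

P(viral social-media post | ¬traffic spike) ≈ 0.177; P(viral social-media post | ¬traffic spike, newsletter send) ≈ 0.188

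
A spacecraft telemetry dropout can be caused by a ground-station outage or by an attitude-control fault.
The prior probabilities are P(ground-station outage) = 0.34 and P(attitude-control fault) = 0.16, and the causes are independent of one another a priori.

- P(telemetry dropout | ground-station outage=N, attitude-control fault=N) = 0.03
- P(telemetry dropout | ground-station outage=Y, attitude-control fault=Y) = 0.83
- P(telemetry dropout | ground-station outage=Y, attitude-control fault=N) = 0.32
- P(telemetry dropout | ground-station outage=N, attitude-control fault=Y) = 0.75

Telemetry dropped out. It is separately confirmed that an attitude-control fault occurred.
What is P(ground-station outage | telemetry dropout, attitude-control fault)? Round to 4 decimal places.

P(ground-station outage | telemetry dropout, attitude-control fault) ≈ 0.3631

P(telemetry dropout | attitude-control fault) = 0.75*0.66 + 0.83*0.34 = 0.495000 + 0.282200 = 0.777200
Of this, 0.282200 comes from 0.83*0.34 (the ground-station outage=true cases).
So P(ground-station outage | telemetry dropout, attitude-control fault) = 0.282200/0.777200 ≈ 0.3631.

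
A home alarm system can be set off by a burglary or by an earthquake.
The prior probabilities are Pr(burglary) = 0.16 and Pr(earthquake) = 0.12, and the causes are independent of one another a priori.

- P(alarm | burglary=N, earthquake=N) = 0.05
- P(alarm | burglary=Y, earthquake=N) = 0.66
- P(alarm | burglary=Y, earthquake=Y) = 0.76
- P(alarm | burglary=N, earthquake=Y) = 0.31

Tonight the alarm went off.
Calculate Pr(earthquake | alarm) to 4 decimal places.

Pr(earthquake | alarm) ≈ 0.2609

P(alarm) = 0.05·0.84·0.88 + 0.31·0.84·0.12 + 0.66·0.16·0.88 + 0.76·0.16·0.12 = 0.036960 + 0.031248 + 0.092928 + 0.014592 = 0.175728
The earthquake-present share is 0.031248 + 0.014592 = 0.045840.
Hence the posterior is 0.045840/0.175728 ≈ 0.2609.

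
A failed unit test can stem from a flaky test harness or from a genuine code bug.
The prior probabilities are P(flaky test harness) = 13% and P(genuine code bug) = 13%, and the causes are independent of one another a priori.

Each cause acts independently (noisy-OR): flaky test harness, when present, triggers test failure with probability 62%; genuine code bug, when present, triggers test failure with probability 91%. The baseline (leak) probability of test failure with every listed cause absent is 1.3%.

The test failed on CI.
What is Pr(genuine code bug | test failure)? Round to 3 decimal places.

Pr(genuine code bug | test failure) ≈ 0.597

Under noisy-OR, P(test failure | causes) = 1 − (1−0.013)·∏(1−qᵢ) over the active causes.
Enumerate the 4 (flaky test harness, genuine code bug) configurations and weight by the priors:
  P(test failure) = 0.013*0.87*0.87 + 0.91117*0.87*0.13 + 0.62494*0.13*0.87 + 0.966245*0.13*0.13
        = 0.009840 + 0.103053 + 0.070681 + 0.016330 = 0.199904
Configurations with genuine code bug contribute 0.119383, so
  P(genuine code bug | test failure) = 0.119383 / 0.199904 ≈ 0.597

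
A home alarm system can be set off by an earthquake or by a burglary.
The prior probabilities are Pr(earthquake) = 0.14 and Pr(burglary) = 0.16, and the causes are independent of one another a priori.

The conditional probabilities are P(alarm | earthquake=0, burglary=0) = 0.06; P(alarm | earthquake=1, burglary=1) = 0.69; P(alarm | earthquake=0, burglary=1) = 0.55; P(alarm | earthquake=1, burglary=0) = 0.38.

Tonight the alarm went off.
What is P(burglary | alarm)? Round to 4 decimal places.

Enumerate the 4 (earthquake, burglary) configurations and weight by the priors:
  P(alarm) = 0.06·0.86·0.84 + 0.55·0.86·0.16 + 0.38·0.14·0.84 + 0.69·0.14·0.16
        = 0.043344 + 0.075680 + 0.044688 + 0.015456 = 0.179168
Keeping only the burglary-present terms gives 0.091136, so
  P(burglary | alarm) = 0.091136 / 0.179168 ≈ 0.5087

P(burglary | alarm) ≈ 0.5087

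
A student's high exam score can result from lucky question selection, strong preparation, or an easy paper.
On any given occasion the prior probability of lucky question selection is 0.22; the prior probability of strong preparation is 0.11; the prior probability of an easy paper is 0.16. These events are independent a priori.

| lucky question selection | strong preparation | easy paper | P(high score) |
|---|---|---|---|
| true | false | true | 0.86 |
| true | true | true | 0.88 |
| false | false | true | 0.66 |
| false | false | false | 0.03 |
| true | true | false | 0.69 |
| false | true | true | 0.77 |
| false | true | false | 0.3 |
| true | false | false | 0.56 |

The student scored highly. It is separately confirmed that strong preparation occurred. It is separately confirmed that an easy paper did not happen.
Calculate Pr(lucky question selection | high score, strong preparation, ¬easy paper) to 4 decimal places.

P(high score | strong preparation, ¬easy paper) = 0.3×0.78 + 0.69×0.22 = 0.234000 + 0.151800 = 0.385800
Restricting to configurations with lucky question selection present: 0.69×0.22 = 0.151800.
So P(lucky question selection | high score, strong preparation, ¬easy paper) = 0.151800/0.385800 ≈ 0.3935.

Pr(lucky question selection | high score, strong preparation, ¬easy paper) ≈ 0.3935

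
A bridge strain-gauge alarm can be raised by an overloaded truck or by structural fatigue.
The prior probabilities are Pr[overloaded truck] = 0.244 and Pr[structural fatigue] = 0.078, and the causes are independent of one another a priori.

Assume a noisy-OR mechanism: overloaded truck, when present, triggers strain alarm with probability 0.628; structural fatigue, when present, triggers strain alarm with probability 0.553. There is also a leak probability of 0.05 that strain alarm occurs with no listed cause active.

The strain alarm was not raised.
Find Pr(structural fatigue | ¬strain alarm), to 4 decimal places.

Under noisy-OR, P(strain alarm | causes) = 1 − (1−0.05)·∏(1−qᵢ) over the active causes.
For the numerator, keep only structural fatigue=true terms: 0.025041 + 0.003006 = 0.028047
The normalizing constant is 0.95×0.756×0.922 + 0.42465×0.756×0.078 + 0.3534×0.244×0.922 + 0.15797×0.244×0.078 = 0.769731
P(structural fatigue | ¬strain alarm) = 0.028047/0.769731 ≈ 0.0364

Pr(structural fatigue | ¬strain alarm) ≈ 0.0364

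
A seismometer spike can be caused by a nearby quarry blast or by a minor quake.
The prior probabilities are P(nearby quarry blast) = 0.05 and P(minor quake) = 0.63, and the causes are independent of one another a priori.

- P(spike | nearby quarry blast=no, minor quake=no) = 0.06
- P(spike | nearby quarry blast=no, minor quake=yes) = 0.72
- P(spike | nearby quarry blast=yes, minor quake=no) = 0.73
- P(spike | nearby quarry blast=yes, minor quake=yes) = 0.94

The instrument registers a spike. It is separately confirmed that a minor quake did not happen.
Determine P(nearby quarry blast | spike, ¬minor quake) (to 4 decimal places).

P(nearby quarry blast | spike, ¬minor quake) ≈ 0.3904

P(spike | ¬minor quake) = 0.06·0.95 + 0.73·0.05 = 0.057000 + 0.036500 = 0.093500
The nearby quarry blast-present share is 0.73·0.05 = 0.036500.
P(nearby quarry blast | spike, ¬minor quake) = 0.036500 / 0.093500 ≈ 0.3904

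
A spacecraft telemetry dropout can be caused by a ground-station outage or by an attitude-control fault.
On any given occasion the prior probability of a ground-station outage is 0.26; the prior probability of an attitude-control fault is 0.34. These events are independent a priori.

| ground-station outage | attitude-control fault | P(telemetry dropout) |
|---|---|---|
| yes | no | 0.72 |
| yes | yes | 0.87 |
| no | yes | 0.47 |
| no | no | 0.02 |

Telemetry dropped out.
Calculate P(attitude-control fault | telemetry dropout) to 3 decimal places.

P(attitude-control fault | telemetry dropout) ≈ 0.594

Numerator (weight on configurations with attitude-control fault): 0.118252 + 0.076908 = 0.195160
The normalizing constant is 0.02×0.74×0.66 + 0.47×0.74×0.34 + 0.72×0.26×0.66 + 0.87×0.26×0.34 = 0.328480
P(attitude-control fault | telemetry dropout) = 0.195160/0.328480 ≈ 0.594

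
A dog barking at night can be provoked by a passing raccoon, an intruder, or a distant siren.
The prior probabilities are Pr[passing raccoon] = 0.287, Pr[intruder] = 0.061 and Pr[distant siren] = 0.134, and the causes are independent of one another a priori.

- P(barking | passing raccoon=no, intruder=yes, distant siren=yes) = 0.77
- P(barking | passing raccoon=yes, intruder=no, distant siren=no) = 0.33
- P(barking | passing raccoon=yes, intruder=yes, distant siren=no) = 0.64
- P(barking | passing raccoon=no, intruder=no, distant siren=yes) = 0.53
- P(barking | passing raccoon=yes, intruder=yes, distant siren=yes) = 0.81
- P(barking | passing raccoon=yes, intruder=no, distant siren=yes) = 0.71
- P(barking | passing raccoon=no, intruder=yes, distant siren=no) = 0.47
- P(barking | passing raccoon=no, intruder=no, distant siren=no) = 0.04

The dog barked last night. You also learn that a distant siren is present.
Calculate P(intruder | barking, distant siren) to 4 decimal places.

P(intruder | barking, distant siren) ≈ 0.0803

Numerator (weight on configurations with intruder): 0.033490 + 0.014181 = 0.047671
Denominator P(barking | distant siren): 0.53×0.713×0.939 + 0.77×0.713×0.061 + 0.71×0.287×0.939 + 0.81×0.287×0.061 = 0.593850
Posterior = 0.047671 / 0.593850 ≈ 0.0803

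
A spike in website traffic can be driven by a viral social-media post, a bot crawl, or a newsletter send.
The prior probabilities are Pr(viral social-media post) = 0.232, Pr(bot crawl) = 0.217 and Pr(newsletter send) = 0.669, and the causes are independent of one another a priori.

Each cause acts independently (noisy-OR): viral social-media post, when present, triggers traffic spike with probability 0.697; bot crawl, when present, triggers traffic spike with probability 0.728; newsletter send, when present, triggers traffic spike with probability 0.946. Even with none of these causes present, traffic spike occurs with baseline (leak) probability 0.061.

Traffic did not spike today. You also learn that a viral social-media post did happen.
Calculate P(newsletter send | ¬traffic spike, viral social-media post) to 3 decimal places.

P(newsletter send | ¬traffic spike, viral social-media post) ≈ 0.098

Under noisy-OR, P(traffic spike | causes) = 1 − (1−0.061)·∏(1−qᵢ) over the active causes.
P(¬traffic spike | viral social-media post) = 0.284517*0.783*0.331 + 0.015364*0.783*0.669 + 0.077389*0.217*0.331 + 0.004179*0.217*0.669 = 0.073739 + 0.008048 + 0.005559 + 0.000607 = 0.087953
Restricting to configurations with newsletter send present: 0.008048 + 0.000607 = 0.008655.
Hence the posterior is 0.008655/0.087953 ≈ 0.098.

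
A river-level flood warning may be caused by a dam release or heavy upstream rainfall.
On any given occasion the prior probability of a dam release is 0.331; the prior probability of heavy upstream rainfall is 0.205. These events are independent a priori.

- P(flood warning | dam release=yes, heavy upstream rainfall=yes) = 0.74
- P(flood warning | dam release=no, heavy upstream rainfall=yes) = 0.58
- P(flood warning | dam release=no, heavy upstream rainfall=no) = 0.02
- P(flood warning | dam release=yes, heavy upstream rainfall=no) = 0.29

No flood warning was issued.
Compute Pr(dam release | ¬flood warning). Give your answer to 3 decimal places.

Enumerate the 4 (dam release, heavy upstream rainfall) configurations and weight by the priors:
  P(¬flood warning) = 0.98×0.669×0.795 + 0.42×0.669×0.205 + 0.71×0.331×0.795 + 0.26×0.331×0.205
        = 0.521218 + 0.057601 + 0.186833 + 0.017642 = 0.783294
The terms with dam release present sum to 0.204475, so
  P(dam release | ¬flood warning) = 0.204475 / 0.783294 ≈ 0.261

Pr(dam release | ¬flood warning) ≈ 0.261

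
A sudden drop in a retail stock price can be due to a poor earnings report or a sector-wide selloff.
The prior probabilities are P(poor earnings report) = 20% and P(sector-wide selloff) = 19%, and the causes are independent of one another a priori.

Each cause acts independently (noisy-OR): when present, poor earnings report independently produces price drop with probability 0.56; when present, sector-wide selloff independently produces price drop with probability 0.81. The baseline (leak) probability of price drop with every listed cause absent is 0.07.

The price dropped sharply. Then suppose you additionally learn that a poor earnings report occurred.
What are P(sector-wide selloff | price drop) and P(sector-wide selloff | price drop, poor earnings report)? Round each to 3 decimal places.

Under noisy-OR, P(price drop | causes) = 1 − (1−0.07)·∏(1−qᵢ) over the active causes.
P(price drop) = 0.07×0.8×0.81 + 0.8233×0.8×0.19 + 0.5908×0.2×0.81 + 0.922252×0.2×0.19 = 0.045360 + 0.125142 + 0.095710 + 0.035046 = 0.301258
Of this, 0.160188 comes from 0.125142 + 0.035046 (the sector-wide selloff=true cases).
So P(sector-wide selloff | price drop) = 0.160188/0.301258 ≈ 0.532.

Now also conditioning on poor earnings report=true:
P(price drop | poor earnings report) = 0.5908×0.81 + 0.922252×0.19 = 0.478548 + 0.175228 = 0.653776
Of this, 0.175228 comes from 0.922252×0.19 (the sector-wide selloff=true cases).
So P(sector-wide selloff | price drop, poor earnings report) = 0.175228/0.653776 ≈ 0.268.

P(sector-wide selloff | price drop) ≈ 0.532; P(sector-wide selloff | price drop, poor earnings report) ≈ 0.268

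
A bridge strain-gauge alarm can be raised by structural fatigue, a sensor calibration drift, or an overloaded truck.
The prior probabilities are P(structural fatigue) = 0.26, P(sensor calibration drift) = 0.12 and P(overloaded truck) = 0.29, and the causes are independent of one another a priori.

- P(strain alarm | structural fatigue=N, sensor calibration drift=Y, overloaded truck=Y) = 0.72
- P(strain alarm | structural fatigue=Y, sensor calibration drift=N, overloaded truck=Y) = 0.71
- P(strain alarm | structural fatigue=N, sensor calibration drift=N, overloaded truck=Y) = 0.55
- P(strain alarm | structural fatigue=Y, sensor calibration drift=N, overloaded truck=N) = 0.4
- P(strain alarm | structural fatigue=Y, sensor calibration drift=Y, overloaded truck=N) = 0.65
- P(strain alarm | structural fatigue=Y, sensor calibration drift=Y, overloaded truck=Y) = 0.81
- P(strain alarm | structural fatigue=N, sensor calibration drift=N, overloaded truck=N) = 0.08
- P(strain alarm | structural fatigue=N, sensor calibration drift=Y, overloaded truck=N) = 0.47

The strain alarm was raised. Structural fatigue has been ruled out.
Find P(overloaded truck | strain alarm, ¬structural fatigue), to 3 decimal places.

P(overloaded truck | strain alarm, ¬structural fatigue) ≈ 0.648

P(strain alarm | ¬structural fatigue) = 0.08·0.88·0.71 + 0.55·0.88·0.29 + 0.47·0.12·0.71 + 0.72·0.12·0.29 = 0.049984 + 0.140360 + 0.040044 + 0.025056 = 0.255444
Restricting to configurations with overloaded truck present: 0.140360 + 0.025056 = 0.165416.
Hence the posterior is 0.165416/0.255444 ≈ 0.648.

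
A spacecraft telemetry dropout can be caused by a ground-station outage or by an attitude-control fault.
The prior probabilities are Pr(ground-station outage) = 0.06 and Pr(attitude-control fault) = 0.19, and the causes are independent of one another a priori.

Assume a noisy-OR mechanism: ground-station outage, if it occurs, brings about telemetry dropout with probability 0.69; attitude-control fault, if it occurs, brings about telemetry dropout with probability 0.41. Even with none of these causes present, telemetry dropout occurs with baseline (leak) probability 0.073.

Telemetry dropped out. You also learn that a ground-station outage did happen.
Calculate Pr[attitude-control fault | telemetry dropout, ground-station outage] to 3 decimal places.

Pr[attitude-control fault | telemetry dropout, ground-station outage] ≈ 0.215

Under noisy-OR, P(telemetry dropout | causes) = 1 − (1−0.073)·∏(1−qᵢ) over the active causes.
Sum P(telemetry dropout|·) weighted by the priors over both values of attitude-control fault:
  P(telemetry dropout | ground-station outage) = 0.71263×0.81 + 0.830452×0.19
        = 0.577230 + 0.157786 = 0.735016
Keeping only the attitude-control fault-present terms gives 0.157786, so
  P(attitude-control fault | telemetry dropout, ground-station outage) = 0.157786 / 0.735016 ≈ 0.215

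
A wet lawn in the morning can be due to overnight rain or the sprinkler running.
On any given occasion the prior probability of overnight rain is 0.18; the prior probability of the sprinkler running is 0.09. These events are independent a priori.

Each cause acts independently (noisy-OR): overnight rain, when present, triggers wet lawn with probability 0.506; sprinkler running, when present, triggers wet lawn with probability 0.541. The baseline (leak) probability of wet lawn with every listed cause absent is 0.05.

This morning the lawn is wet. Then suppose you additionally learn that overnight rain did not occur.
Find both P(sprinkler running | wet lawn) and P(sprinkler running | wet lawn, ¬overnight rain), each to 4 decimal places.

P(sprinkler running | wet lawn) ≈ 0.3043; P(sprinkler running | wet lawn, ¬overnight rain) ≈ 0.5273

Under noisy-OR, P(wet lawn | causes) = 1 − (1−0.05)·∏(1−qᵢ) over the active causes.
By total probability over the 4 (overnight rain, sprinkler running) configurations:
  P(wet lawn) = 0.05×0.82×0.91 + 0.56395×0.82×0.09 + 0.5307×0.18×0.91 + 0.784591×0.18×0.09
        = 0.037310 + 0.041620 + 0.086929 + 0.012710 = 0.178569
Configurations with sprinkler running contribute 0.054330, so
  P(sprinkler running | wet lawn) = 0.054330 / 0.178569 ≈ 0.3043

Now condition on the additional information:
Numerator (weight on configurations with sprinkler running): 0.56395×0.09 = 0.050755
Normalizer over all consistent configurations: 0.05×0.91 + 0.56395×0.09 = 0.096255
P(sprinkler running | wet lawn, ¬overnight rain) = 0.050755/0.096255 ≈ 0.5273
With overnight rain excluded, sprinkler running must carry more of the explanatory weight for the wet lawn.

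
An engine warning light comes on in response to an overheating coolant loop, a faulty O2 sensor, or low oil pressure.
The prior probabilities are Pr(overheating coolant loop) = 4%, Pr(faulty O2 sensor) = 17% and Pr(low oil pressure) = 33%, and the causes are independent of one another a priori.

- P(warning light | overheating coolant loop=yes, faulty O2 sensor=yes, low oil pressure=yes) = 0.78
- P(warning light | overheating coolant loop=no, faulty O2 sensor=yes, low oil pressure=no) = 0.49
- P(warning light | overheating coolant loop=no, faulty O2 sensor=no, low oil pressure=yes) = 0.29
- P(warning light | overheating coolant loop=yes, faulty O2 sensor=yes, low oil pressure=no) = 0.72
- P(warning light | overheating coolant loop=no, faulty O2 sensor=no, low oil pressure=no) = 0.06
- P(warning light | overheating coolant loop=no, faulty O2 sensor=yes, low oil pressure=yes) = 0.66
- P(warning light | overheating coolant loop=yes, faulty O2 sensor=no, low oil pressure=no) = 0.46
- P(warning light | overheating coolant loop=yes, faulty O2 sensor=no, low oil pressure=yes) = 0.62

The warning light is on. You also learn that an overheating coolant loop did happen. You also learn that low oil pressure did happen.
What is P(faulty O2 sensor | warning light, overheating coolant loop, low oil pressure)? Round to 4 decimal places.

Numerator (weight on configurations with faulty O2 sensor): 0.78×0.17 = 0.132600
Normalizer over all consistent configurations: 0.62×0.83 + 0.78×0.17 = 0.647200
P(faulty O2 sensor | warning light, overheating coolant loop, low oil pressure) = 0.132600/0.647200 ≈ 0.2049

P(faulty O2 sensor | warning light, overheating coolant loop, low oil pressure) ≈ 0.2049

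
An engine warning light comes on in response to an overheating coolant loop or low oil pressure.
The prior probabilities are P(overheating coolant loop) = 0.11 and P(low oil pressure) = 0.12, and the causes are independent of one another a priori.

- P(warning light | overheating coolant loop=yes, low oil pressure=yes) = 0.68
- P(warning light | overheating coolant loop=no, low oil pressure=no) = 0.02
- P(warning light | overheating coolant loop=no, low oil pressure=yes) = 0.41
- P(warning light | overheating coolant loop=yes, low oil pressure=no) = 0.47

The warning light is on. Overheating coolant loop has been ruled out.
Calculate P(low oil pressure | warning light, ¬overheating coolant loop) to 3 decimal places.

P(warning light | ¬overheating coolant loop) = 0.02*0.88 + 0.41*0.12 = 0.017600 + 0.049200 = 0.066800
Of this, 0.049200 comes from 0.41*0.12 (the low oil pressure=true cases).
Hence the posterior is 0.049200/0.066800 ≈ 0.737.

P(low oil pressure | warning light, ¬overheating coolant loop) ≈ 0.737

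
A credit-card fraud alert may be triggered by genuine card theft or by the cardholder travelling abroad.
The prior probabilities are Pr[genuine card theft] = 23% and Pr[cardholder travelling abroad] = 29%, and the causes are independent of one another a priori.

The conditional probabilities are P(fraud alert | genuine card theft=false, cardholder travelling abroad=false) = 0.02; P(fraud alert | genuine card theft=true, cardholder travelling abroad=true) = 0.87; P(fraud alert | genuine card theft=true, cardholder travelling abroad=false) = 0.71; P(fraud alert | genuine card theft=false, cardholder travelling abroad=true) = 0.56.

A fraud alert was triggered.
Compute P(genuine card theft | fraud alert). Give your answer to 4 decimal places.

Sum P(fraud alert|·) weighted by the priors over the 4 (genuine card theft, cardholder travelling abroad) configurations:
  P(fraud alert) = 0.02*0.77*0.71 + 0.56*0.77*0.29 + 0.71*0.23*0.71 + 0.87*0.23*0.29
        = 0.010934 + 0.125048 + 0.115943 + 0.058029 = 0.309954
The terms with genuine card theft present sum to 0.173972, so
  P(genuine card theft | fraud alert) = 0.173972 / 0.309954 ≈ 0.5613

P(genuine card theft | fraud alert) ≈ 0.5613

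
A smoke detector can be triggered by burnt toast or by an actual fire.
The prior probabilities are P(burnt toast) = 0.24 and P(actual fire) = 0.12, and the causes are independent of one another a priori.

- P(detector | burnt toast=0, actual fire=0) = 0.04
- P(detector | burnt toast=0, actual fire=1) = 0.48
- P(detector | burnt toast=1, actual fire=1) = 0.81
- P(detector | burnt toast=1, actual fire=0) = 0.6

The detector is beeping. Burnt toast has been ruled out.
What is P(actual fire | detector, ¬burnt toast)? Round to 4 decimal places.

Enumerate both values of actual fire and weight by the priors:
  P(detector | ¬burnt toast) = 0.04×0.88 + 0.48×0.12
        = 0.035200 + 0.057600 = 0.092800
Configurations with actual fire contribute 0.057600, so
  P(actual fire | detector, ¬burnt toast) = 0.057600 / 0.092800 ≈ 0.6207

P(actual fire | detector, ¬burnt toast) ≈ 0.6207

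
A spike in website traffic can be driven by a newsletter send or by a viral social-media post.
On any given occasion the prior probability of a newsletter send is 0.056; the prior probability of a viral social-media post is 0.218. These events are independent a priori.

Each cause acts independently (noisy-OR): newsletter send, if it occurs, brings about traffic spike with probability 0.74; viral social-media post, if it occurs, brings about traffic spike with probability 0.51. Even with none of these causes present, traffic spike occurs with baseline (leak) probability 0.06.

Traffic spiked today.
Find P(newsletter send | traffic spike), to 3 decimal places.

P(newsletter send | traffic spike) ≈ 0.220

Under noisy-OR, P(traffic spike | causes) = 1 − (1−0.06)·∏(1−qᵢ) over the active causes.
Enumerate the 4 (newsletter send, viral social-media post) configurations and weight by the priors:
  P(traffic spike) = 0.06×0.944×0.782 + 0.5394×0.944×0.218 + 0.7556×0.056×0.782 + 0.880244×0.056×0.218
        = 0.044292 + 0.111004 + 0.033089 + 0.010746 = 0.199131
The terms with newsletter send present sum to 0.043835, so
  P(newsletter send | traffic spike) = 0.043835 / 0.199131 ≈ 0.220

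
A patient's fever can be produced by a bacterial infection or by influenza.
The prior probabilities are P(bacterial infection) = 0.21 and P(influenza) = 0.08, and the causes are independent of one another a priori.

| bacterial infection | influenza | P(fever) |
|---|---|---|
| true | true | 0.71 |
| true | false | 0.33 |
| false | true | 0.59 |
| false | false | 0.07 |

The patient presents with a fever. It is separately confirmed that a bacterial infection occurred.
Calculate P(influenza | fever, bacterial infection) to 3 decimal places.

By total probability over both values of influenza:
  P(fever | bacterial infection) = 0.33·0.92 + 0.71·0.08
        = 0.303600 + 0.056800 = 0.360400
Configurations with influenza contribute 0.056800, so
  P(influenza | fever, bacterial infection) = 0.056800 / 0.360400 ≈ 0.158

P(influenza | fever, bacterial infection) ≈ 0.158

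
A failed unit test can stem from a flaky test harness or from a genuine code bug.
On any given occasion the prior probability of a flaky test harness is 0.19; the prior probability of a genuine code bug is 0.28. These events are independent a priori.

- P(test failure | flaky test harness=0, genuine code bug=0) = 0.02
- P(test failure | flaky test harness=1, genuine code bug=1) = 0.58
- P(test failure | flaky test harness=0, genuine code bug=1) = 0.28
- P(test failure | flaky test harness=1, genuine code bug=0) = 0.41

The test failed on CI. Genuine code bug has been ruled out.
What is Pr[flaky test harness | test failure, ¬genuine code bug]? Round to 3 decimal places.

Pr[flaky test harness | test failure, ¬genuine code bug] ≈ 0.828

P(test failure | ¬genuine code bug) = 0.02*0.81 + 0.41*0.19 = 0.016200 + 0.077900 = 0.094100
Of this, 0.077900 comes from 0.41*0.19 (the flaky test harness=true cases).
So P(flaky test harness | test failure, ¬genuine code bug) = 0.077900/0.094100 ≈ 0.828.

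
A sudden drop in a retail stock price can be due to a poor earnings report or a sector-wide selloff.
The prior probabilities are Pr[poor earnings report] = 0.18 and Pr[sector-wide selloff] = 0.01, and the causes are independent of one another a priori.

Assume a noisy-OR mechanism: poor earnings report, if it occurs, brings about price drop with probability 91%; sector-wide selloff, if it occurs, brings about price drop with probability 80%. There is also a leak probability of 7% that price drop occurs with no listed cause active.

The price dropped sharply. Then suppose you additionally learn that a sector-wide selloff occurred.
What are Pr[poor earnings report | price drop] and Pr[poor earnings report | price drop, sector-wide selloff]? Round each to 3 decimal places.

Under noisy-OR, P(price drop | causes) = 1 − (1−0.07)·∏(1−qᵢ) over the active causes.
P(price drop) = 0.07·0.82·0.99 + 0.814·0.82·0.01 + 0.9163·0.18·0.99 + 0.98326·0.18·0.01 = 0.056826 + 0.006675 + 0.163285 + 0.001770 = 0.228556
Restricting to configurations with poor earnings report present: 0.163285 + 0.001770 = 0.165055.
Hence the posterior is 0.165055/0.228556 ≈ 0.722.

Now condition on the additional information:
Sum P(price drop|·) weighted by the priors over both values of poor earnings report:
  P(price drop | sector-wide selloff) = 0.814*0.82 + 0.98326*0.18
        = 0.667480 + 0.176987 = 0.844467
The terms with poor earnings report present sum to 0.176987, so
  P(poor earnings report | price drop, sector-wide selloff) = 0.176987 / 0.844467 ≈ 0.210

Pr[poor earnings report | price drop] ≈ 0.722; Pr[poor earnings report | price drop, sector-wide selloff] ≈ 0.210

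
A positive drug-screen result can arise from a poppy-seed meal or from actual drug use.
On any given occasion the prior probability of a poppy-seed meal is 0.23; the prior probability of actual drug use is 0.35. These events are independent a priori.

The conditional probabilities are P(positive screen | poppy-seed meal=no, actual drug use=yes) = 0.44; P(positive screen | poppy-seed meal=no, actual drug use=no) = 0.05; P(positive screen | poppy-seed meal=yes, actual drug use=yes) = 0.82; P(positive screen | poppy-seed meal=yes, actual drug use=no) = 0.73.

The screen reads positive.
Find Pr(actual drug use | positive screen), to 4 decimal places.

By total probability over the 4 (poppy-seed meal, actual drug use) configurations:
  P(positive screen) = 0.05·0.77·0.65 + 0.44·0.77·0.35 + 0.73·0.23·0.65 + 0.82·0.23·0.35
        = 0.025025 + 0.118580 + 0.109135 + 0.066010 = 0.318750
Configurations with actual drug use contribute 0.184590, so
  P(actual drug use | positive screen) = 0.184590 / 0.318750 ≈ 0.5791

Pr(actual drug use | positive screen) ≈ 0.5791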